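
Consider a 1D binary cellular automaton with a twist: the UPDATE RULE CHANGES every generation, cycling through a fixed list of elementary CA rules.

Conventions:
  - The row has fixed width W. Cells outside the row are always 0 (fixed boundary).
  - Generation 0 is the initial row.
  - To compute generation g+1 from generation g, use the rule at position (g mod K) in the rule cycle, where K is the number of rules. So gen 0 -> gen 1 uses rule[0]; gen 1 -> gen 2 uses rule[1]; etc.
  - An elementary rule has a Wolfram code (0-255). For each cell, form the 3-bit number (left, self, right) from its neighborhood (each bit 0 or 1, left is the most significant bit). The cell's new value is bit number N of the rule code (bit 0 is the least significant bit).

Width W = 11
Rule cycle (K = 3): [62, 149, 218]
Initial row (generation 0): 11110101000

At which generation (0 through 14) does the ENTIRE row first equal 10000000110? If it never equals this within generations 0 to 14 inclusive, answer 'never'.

Gen 0: 11110101000
Gen 1 (rule 62): 10001111100
Gen 2 (rule 149): 11100111011
Gen 3 (rule 218): 11111111011
Gen 4 (rule 62): 10000000110
Gen 5 (rule 149): 11111110001
Gen 6 (rule 218): 11111111010
Gen 7 (rule 62): 10000000111
Gen 8 (rule 149): 11111110010
Gen 9 (rule 218): 11111111101
Gen 10 (rule 62): 10000000011
Gen 11 (rule 149): 11111111000
Gen 12 (rule 218): 11111111100
Gen 13 (rule 62): 10000000010
Gen 14 (rule 149): 11111111011

Answer: 4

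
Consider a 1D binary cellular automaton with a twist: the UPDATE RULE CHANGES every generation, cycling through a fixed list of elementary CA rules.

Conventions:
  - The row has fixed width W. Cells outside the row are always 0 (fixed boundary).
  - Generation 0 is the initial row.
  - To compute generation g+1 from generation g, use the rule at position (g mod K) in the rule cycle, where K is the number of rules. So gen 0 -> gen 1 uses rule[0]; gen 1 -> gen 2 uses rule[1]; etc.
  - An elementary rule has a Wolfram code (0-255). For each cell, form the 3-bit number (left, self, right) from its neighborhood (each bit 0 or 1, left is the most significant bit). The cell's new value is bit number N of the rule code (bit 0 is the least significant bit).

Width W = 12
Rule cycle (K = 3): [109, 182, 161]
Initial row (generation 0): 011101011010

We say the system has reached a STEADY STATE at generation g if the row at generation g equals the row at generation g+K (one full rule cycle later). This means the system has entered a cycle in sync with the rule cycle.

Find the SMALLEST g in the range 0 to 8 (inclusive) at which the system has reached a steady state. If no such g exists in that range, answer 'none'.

Gen 0: 011101011010
Gen 1 (rule 109): 010111111110
Gen 2 (rule 182): 111011111101
Gen 3 (rule 161): 010101111010
Gen 4 (rule 109): 011111001110
Gen 5 (rule 182): 101110110101
Gen 6 (rule 161): 010101001010
Gen 7 (rule 109): 011111001110
Gen 8 (rule 182): 101110110101
Gen 9 (rule 161): 010101001010
Gen 10 (rule 109): 011111001110
Gen 11 (rule 182): 101110110101

Answer: 4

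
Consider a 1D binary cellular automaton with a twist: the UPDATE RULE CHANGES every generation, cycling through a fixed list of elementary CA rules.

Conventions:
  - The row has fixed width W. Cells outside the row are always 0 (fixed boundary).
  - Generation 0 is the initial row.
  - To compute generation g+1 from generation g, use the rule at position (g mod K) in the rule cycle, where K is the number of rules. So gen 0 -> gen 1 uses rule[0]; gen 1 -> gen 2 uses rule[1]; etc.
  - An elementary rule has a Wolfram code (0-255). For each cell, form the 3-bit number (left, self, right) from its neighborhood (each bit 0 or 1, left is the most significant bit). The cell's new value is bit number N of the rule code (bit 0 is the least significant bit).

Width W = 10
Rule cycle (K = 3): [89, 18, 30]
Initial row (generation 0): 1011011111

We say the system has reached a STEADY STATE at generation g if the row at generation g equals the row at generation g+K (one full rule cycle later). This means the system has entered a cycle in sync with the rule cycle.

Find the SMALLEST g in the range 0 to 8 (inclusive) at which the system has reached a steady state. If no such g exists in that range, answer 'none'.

Answer: 5

Derivation:
Gen 0: 1011011111
Gen 1 (rule 89): 0011010001
Gen 2 (rule 18): 0100001010
Gen 3 (rule 30): 1110011011
Gen 4 (rule 89): 1011011011
Gen 5 (rule 18): 0000000000
Gen 6 (rule 30): 0000000000
Gen 7 (rule 89): 1111111111
Gen 8 (rule 18): 0000000000
Gen 9 (rule 30): 0000000000
Gen 10 (rule 89): 1111111111
Gen 11 (rule 18): 0000000000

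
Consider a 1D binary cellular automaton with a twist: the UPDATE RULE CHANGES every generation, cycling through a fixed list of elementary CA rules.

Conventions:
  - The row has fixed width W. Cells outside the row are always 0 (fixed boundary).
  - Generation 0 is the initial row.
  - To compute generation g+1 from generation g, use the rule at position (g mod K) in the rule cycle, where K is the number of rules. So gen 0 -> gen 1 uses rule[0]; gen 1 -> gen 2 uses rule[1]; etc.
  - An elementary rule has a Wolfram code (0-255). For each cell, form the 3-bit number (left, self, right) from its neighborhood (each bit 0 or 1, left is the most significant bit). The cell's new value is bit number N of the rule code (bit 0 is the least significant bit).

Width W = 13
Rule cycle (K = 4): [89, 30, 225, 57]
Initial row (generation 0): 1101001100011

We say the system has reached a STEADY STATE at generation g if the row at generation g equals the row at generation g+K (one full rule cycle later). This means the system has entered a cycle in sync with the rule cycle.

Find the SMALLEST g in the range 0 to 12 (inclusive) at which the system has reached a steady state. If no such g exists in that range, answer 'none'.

Gen 0: 1101001100011
Gen 1 (rule 89): 1100101111011
Gen 2 (rule 30): 1011101000010
Gen 3 (rule 225): 0101110011000
Gen 4 (rule 57): 0011001010111
Gen 5 (rule 89): 1011100000101
Gen 6 (rule 30): 1010010001101
Gen 7 (rule 225): 0100000100110
Gen 8 (rule 57): 0011110010101
Gen 9 (rule 89): 1010011000000
Gen 10 (rule 30): 1011110100000
Gen 11 (rule 225): 0101111001111
Gen 12 (rule 57): 0011000101000
Gen 13 (rule 89): 1011110000111
Gen 14 (rule 30): 1010001001100
Gen 15 (rule 225): 0100100000101
Gen 16 (rule 57): 0010011110010

Answer: none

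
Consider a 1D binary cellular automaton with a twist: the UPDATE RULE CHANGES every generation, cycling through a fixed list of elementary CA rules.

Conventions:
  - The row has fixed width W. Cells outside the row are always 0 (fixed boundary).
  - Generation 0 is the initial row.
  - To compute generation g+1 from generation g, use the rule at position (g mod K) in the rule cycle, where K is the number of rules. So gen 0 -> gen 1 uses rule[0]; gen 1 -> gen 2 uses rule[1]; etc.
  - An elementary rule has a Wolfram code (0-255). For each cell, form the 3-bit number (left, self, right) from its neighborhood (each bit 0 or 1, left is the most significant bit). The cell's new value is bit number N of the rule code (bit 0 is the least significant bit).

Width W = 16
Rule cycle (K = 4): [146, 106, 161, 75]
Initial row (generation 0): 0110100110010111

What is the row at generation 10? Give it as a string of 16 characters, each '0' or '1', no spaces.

Answer: 0000111001110000

Derivation:
Gen 0: 0110100110010111
Gen 1 (rule 146): 1000011001100010
Gen 2 (rule 106): 0000111011100100
Gen 3 (rule 161): 1110010101000001
Gen 4 (rule 75): 1010100000011110
Gen 5 (rule 146): 0000010000101101
Gen 6 (rule 106): 0000100001011110
Gen 7 (rule 161): 1110001100101100
Gen 8 (rule 75): 1010111101001101
Gen 9 (rule 146): 0000011000110000
Gen 10 (rule 106): 0000111001110000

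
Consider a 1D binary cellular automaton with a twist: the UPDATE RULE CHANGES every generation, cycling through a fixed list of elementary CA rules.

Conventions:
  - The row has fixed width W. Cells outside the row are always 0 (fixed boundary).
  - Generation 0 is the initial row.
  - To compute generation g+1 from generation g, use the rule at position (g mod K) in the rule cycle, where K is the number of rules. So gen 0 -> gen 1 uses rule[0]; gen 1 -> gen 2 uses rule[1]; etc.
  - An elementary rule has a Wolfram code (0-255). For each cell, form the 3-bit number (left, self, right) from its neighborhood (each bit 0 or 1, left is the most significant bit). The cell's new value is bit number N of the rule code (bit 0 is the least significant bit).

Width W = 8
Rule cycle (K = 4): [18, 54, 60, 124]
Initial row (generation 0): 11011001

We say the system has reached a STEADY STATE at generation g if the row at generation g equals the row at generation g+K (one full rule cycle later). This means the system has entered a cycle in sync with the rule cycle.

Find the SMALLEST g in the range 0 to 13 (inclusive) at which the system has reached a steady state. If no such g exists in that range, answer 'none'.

Gen 0: 11011001
Gen 1 (rule 18): 00000110
Gen 2 (rule 54): 00001001
Gen 3 (rule 60): 00001101
Gen 4 (rule 124): 00001111
Gen 5 (rule 18): 00010000
Gen 6 (rule 54): 00111000
Gen 7 (rule 60): 00100100
Gen 8 (rule 124): 00110110
Gen 9 (rule 18): 01000001
Gen 10 (rule 54): 11100011
Gen 11 (rule 60): 10010010
Gen 12 (rule 124): 11011011
Gen 13 (rule 18): 00000000
Gen 14 (rule 54): 00000000
Gen 15 (rule 60): 00000000
Gen 16 (rule 124): 00000000
Gen 17 (rule 18): 00000000

Answer: 13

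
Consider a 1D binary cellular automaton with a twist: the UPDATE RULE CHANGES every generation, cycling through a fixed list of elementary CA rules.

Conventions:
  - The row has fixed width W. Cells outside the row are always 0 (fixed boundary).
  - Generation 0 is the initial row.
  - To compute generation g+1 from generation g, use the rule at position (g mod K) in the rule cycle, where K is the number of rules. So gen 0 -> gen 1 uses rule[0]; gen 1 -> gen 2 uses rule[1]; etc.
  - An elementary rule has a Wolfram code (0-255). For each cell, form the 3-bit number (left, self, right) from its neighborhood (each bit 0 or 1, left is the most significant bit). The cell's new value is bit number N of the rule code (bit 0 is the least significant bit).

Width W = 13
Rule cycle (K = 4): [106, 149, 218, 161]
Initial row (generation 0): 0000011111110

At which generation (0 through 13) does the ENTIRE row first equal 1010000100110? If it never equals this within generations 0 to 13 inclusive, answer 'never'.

Answer: never

Derivation:
Gen 0: 0000011111110
Gen 1 (rule 106): 0000110000010
Gen 2 (rule 149): 1110001111011
Gen 3 (rule 218): 1111011111011
Gen 4 (rule 161): 0110101110100
Gen 5 (rule 106): 1111011011000
Gen 6 (rule 149): 0110000000111
Gen 7 (rule 218): 1111000001111
Gen 8 (rule 161): 0110011100110
Gen 9 (rule 106): 1110110101110
Gen 10 (rule 149): 0100000100101
Gen 11 (rule 218): 1010001011000
Gen 12 (rule 161): 0100100100011
Gen 13 (rule 106): 1001001000111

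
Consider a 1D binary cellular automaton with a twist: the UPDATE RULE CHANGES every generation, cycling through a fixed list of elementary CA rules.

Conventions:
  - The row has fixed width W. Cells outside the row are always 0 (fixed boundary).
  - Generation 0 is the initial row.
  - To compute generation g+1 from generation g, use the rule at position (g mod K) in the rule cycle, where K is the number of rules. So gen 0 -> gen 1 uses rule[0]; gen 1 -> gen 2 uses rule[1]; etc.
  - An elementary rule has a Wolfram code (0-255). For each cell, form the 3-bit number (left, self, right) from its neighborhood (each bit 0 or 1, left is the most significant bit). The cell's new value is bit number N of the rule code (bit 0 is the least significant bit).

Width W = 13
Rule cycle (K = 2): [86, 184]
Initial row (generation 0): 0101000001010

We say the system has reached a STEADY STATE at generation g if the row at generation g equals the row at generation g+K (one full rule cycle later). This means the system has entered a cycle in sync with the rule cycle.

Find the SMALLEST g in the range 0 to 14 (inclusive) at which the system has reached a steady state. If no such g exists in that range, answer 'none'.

Gen 0: 0101000001010
Gen 1 (rule 86): 1101100011011
Gen 2 (rule 184): 1011010010110
Gen 3 (rule 86): 1001011110011
Gen 4 (rule 184): 0100111101010
Gen 5 (rule 86): 1111000101011
Gen 6 (rule 184): 1110100010110
Gen 7 (rule 86): 0010110110011
Gen 8 (rule 184): 0001101101010
Gen 9 (rule 86): 0010100101011
Gen 10 (rule 184): 0001010010110
Gen 11 (rule 86): 0011011110011
Gen 12 (rule 184): 0010111101010
Gen 13 (rule 86): 0110000101011
Gen 14 (rule 184): 0101000010110
Gen 15 (rule 86): 1101100110011
Gen 16 (rule 184): 1011010101010

Answer: none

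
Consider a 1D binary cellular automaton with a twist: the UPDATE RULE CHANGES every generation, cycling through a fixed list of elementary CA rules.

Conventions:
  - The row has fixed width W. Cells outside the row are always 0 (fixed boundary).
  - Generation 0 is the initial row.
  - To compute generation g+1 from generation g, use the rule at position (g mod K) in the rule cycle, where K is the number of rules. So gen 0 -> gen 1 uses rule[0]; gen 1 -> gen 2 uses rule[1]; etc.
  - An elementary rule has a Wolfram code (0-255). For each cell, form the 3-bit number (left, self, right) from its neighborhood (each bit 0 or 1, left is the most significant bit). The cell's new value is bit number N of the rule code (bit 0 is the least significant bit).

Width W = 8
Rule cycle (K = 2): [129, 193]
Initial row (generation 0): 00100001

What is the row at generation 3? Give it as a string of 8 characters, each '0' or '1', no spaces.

Gen 0: 00100001
Gen 1 (rule 129): 10001100
Gen 2 (rule 193): 00100101
Gen 3 (rule 129): 10000000

Answer: 10000000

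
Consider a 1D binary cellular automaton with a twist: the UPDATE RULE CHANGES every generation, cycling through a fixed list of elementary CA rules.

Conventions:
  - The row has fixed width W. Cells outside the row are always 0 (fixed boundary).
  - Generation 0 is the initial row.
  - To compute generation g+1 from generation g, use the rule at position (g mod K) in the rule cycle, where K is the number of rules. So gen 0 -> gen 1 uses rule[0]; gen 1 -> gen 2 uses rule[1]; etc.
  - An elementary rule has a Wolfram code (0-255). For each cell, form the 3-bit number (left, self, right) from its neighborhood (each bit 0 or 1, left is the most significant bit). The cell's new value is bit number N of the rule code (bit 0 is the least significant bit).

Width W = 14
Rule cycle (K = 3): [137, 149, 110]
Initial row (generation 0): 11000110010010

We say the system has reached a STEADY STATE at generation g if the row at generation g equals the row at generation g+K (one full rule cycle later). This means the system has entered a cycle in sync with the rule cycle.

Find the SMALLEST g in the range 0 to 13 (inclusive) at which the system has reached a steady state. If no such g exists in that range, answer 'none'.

Answer: 11

Derivation:
Gen 0: 11000110010010
Gen 1 (rule 137): 10010100000000
Gen 2 (rule 149): 11010111111111
Gen 3 (rule 110): 11111100000001
Gen 4 (rule 137): 11111001111100
Gen 5 (rule 149): 01110100111011
Gen 6 (rule 110): 11011101101111
Gen 7 (rule 137): 10011001001110
Gen 8 (rule 149): 11000101100101
Gen 9 (rule 110): 11001111101111
Gen 10 (rule 137): 10001111001110
Gen 11 (rule 149): 11100110100101
Gen 12 (rule 110): 10101111101111
Gen 13 (rule 137): 00001111001110
Gen 14 (rule 149): 11100110100101
Gen 15 (rule 110): 10101111101111
Gen 16 (rule 137): 00001111001110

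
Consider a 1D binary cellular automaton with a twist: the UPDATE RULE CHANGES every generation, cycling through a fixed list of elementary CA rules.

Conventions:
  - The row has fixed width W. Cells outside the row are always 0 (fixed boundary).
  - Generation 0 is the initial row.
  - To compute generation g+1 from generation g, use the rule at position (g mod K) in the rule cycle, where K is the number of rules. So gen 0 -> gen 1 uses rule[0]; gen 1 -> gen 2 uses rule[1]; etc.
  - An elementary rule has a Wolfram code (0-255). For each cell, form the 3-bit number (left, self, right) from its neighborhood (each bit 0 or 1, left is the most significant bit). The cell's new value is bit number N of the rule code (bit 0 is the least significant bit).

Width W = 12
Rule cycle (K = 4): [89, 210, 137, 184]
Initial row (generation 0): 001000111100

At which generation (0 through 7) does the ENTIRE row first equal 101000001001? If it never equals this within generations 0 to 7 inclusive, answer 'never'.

Answer: never

Derivation:
Gen 0: 001000111100
Gen 1 (rule 89): 100110100111
Gen 2 (rule 210): 011010011011
Gen 3 (rule 137): 010000010010
Gen 4 (rule 184): 001000001001
Gen 5 (rule 89): 100111100100
Gen 6 (rule 210): 011011111010
Gen 7 (rule 137): 010011110000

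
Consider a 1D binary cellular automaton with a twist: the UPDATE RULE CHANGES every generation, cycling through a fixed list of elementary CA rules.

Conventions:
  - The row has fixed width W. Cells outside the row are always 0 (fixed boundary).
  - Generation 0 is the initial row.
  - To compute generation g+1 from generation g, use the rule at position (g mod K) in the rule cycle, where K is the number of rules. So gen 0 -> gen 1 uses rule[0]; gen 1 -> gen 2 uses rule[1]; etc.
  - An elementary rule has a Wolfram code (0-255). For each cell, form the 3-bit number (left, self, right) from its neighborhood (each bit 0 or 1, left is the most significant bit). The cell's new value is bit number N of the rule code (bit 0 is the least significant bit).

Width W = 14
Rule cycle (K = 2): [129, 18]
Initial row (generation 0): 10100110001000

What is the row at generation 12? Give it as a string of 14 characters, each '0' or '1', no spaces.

Gen 0: 10100110001000
Gen 1 (rule 129): 00000000100011
Gen 2 (rule 18): 00000001010100
Gen 3 (rule 129): 11111100000001
Gen 4 (rule 18): 00000010000010
Gen 5 (rule 129): 11111000111000
Gen 6 (rule 18): 00000101000100
Gen 7 (rule 129): 11110000010001
Gen 8 (rule 18): 00001000101010
Gen 9 (rule 129): 11100010000000
Gen 10 (rule 18): 00010101000000
Gen 11 (rule 129): 11000000011111
Gen 12 (rule 18): 00100000100000

Answer: 00100000100000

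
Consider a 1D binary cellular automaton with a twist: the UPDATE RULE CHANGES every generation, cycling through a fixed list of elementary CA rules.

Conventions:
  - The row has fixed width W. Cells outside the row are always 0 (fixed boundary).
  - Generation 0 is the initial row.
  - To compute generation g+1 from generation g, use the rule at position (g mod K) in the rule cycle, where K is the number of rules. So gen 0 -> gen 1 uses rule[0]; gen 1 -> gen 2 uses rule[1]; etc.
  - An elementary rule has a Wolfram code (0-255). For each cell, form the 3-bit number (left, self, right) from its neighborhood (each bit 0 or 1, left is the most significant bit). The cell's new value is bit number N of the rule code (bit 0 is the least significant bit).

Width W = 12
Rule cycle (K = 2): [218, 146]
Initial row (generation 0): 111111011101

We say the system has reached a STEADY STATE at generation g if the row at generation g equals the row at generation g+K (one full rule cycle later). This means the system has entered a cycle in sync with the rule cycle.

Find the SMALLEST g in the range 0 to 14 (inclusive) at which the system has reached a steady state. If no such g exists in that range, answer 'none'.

Answer: 2

Derivation:
Gen 0: 111111011101
Gen 1 (rule 218): 111111011100
Gen 2 (rule 146): 011110001010
Gen 3 (rule 218): 111111010001
Gen 4 (rule 146): 011110001010
Gen 5 (rule 218): 111111010001
Gen 6 (rule 146): 011110001010
Gen 7 (rule 218): 111111010001
Gen 8 (rule 146): 011110001010
Gen 9 (rule 218): 111111010001
Gen 10 (rule 146): 011110001010
Gen 11 (rule 218): 111111010001
Gen 12 (rule 146): 011110001010
Gen 13 (rule 218): 111111010001
Gen 14 (rule 146): 011110001010
Gen 15 (rule 218): 111111010001
Gen 16 (rule 146): 011110001010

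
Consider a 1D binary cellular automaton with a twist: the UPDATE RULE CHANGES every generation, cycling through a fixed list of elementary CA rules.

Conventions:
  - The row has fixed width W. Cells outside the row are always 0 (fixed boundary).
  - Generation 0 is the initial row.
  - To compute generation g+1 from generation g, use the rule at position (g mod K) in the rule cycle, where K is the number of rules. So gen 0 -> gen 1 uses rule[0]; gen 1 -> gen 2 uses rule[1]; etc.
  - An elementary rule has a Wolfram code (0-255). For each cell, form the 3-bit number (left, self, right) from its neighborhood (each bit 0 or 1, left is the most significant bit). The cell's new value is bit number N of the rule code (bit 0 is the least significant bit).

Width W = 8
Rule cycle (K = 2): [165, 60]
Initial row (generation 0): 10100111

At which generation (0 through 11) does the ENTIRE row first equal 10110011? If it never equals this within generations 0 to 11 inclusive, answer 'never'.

Answer: never

Derivation:
Gen 0: 10100111
Gen 1 (rule 165): 11100010
Gen 2 (rule 60): 10010011
Gen 3 (rule 165): 10010000
Gen 4 (rule 60): 11011000
Gen 5 (rule 165): 00100011
Gen 6 (rule 60): 00110010
Gen 7 (rule 165): 10000010
Gen 8 (rule 60): 11000011
Gen 9 (rule 165): 00011000
Gen 10 (rule 60): 00010100
Gen 11 (rule 165): 11011101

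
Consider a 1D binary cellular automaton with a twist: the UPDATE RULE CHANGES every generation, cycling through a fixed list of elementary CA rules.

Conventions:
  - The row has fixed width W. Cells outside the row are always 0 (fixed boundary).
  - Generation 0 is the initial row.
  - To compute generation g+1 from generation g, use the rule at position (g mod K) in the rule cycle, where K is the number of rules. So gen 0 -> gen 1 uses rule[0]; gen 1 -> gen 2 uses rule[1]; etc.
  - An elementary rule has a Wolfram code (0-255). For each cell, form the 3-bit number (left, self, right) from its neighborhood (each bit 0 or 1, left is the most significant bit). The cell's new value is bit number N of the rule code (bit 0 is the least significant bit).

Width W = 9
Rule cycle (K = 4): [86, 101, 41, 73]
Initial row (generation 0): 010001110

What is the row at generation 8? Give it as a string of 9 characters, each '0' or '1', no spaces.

Answer: 000000000

Derivation:
Gen 0: 010001110
Gen 1 (rule 86): 111010011
Gen 2 (rule 101): 001110001
Gen 3 (rule 41): 101000100
Gen 4 (rule 73): 000010001
Gen 5 (rule 86): 000111011
Gen 6 (rule 101): 110001101
Gen 7 (rule 41): 100101010
Gen 8 (rule 73): 000000000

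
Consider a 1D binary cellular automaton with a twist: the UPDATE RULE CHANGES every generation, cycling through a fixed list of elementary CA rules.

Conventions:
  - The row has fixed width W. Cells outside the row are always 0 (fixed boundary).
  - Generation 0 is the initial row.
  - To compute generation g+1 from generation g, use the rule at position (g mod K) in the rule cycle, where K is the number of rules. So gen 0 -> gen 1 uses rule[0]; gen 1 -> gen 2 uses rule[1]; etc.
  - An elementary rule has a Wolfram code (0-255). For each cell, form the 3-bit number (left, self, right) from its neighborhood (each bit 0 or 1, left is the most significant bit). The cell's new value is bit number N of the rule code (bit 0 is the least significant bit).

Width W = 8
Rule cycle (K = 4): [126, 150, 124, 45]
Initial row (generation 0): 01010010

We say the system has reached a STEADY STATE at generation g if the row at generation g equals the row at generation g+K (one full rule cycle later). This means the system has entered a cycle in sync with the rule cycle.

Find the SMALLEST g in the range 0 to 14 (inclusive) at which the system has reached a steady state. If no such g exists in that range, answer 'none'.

Gen 0: 01010010
Gen 1 (rule 126): 11111111
Gen 2 (rule 150): 01111110
Gen 3 (rule 124): 01000011
Gen 4 (rule 45): 01011010
Gen 5 (rule 126): 11111111
Gen 6 (rule 150): 01111110
Gen 7 (rule 124): 01000011
Gen 8 (rule 45): 01011010
Gen 9 (rule 126): 11111111
Gen 10 (rule 150): 01111110
Gen 11 (rule 124): 01000011
Gen 12 (rule 45): 01011010
Gen 13 (rule 126): 11111111
Gen 14 (rule 150): 01111110
Gen 15 (rule 124): 01000011
Gen 16 (rule 45): 01011010
Gen 17 (rule 126): 11111111
Gen 18 (rule 150): 01111110

Answer: 1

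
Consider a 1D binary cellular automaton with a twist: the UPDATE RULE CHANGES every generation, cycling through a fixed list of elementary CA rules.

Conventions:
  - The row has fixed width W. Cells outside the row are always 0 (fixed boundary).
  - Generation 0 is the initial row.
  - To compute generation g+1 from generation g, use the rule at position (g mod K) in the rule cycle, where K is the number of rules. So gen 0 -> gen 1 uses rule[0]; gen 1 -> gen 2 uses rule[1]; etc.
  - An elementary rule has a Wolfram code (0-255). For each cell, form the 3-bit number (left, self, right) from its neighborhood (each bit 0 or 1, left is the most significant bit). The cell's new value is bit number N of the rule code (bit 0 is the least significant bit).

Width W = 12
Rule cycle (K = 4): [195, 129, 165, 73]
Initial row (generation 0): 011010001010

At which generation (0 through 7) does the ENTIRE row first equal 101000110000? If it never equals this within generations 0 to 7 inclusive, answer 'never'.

Gen 0: 011010001010
Gen 1 (rule 195): 101000110000
Gen 2 (rule 129): 000010000111
Gen 3 (rule 165): 111010110010
Gen 4 (rule 73): 101000110000
Gen 5 (rule 195): 000011010111
Gen 6 (rule 129): 111000000010
Gen 7 (rule 165): 010011111010

Answer: 1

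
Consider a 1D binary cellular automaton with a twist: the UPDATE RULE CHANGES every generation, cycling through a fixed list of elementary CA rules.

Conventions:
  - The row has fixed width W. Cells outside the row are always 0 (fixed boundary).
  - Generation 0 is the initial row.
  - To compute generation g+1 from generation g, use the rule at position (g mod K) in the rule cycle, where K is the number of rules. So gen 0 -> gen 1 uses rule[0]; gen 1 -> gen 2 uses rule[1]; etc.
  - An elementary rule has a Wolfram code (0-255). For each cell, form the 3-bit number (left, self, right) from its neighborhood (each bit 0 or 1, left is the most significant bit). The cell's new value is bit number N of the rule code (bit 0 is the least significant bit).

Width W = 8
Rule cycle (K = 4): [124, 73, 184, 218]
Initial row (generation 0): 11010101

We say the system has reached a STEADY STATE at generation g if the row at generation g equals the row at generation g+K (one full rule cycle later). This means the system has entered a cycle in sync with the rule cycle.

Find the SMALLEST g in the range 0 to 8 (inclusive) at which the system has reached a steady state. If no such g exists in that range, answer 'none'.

Answer: none

Derivation:
Gen 0: 11010101
Gen 1 (rule 124): 11111111
Gen 2 (rule 73): 10000001
Gen 3 (rule 184): 01000000
Gen 4 (rule 218): 10100000
Gen 5 (rule 124): 11110000
Gen 6 (rule 73): 10010111
Gen 7 (rule 184): 01001110
Gen 8 (rule 218): 10111111
Gen 9 (rule 124): 11100001
Gen 10 (rule 73): 10101100
Gen 11 (rule 184): 01011010
Gen 12 (rule 218): 10011001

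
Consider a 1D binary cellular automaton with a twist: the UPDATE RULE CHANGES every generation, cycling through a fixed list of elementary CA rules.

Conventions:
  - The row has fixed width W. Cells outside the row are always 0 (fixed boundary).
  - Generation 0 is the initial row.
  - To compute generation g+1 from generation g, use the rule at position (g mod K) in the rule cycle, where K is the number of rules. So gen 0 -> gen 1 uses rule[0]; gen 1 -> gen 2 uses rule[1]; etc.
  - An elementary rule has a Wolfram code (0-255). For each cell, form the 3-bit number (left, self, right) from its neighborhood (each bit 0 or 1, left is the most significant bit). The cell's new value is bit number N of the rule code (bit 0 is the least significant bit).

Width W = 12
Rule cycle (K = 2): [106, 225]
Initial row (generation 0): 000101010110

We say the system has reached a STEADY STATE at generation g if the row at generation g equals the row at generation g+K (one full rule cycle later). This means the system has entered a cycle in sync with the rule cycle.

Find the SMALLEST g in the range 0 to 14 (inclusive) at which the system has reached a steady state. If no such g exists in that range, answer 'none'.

Gen 0: 000101010110
Gen 1 (rule 106): 001010101110
Gen 2 (rule 225): 100101010110
Gen 3 (rule 106): 001010101110
Gen 4 (rule 225): 100101010110
Gen 5 (rule 106): 001010101110
Gen 6 (rule 225): 100101010110
Gen 7 (rule 106): 001010101110
Gen 8 (rule 225): 100101010110
Gen 9 (rule 106): 001010101110
Gen 10 (rule 225): 100101010110
Gen 11 (rule 106): 001010101110
Gen 12 (rule 225): 100101010110
Gen 13 (rule 106): 001010101110
Gen 14 (rule 225): 100101010110
Gen 15 (rule 106): 001010101110
Gen 16 (rule 225): 100101010110

Answer: 1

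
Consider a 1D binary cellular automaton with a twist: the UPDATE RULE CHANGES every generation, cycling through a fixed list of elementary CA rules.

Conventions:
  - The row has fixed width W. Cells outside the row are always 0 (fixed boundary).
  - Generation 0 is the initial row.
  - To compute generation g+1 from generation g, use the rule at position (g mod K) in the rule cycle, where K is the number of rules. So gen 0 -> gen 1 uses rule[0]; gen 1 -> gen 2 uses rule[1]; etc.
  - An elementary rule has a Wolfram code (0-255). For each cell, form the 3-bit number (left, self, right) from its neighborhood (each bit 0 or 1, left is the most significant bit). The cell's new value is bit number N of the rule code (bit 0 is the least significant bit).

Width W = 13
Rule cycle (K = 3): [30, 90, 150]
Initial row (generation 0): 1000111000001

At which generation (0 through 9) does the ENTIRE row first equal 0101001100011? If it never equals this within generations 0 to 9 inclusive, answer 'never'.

Gen 0: 1000111000001
Gen 1 (rule 30): 1101100100011
Gen 2 (rule 90): 1101111010111
Gen 3 (rule 150): 0000110010010
Gen 4 (rule 30): 0001101111111
Gen 5 (rule 90): 0011101000001
Gen 6 (rule 150): 0101001100011
Gen 7 (rule 30): 1101111010110
Gen 8 (rule 90): 1101001000111
Gen 9 (rule 150): 0001111101010

Answer: 6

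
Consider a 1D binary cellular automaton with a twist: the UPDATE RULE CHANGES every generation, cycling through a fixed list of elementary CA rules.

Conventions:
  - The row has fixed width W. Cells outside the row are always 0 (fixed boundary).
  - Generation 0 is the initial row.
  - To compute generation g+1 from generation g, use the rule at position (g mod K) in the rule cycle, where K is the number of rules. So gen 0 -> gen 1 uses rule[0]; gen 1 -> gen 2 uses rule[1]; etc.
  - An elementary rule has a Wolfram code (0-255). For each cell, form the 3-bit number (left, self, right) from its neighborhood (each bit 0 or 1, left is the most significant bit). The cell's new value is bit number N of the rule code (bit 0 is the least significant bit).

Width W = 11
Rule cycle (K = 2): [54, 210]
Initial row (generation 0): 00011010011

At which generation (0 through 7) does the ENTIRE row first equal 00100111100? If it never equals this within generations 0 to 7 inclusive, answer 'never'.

Answer: 1

Derivation:
Gen 0: 00011010011
Gen 1 (rule 54): 00100111100
Gen 2 (rule 210): 01011011110
Gen 3 (rule 54): 11100100001
Gen 4 (rule 210): 01111010010
Gen 5 (rule 54): 10000111111
Gen 6 (rule 210): 01001011111
Gen 7 (rule 54): 11111100000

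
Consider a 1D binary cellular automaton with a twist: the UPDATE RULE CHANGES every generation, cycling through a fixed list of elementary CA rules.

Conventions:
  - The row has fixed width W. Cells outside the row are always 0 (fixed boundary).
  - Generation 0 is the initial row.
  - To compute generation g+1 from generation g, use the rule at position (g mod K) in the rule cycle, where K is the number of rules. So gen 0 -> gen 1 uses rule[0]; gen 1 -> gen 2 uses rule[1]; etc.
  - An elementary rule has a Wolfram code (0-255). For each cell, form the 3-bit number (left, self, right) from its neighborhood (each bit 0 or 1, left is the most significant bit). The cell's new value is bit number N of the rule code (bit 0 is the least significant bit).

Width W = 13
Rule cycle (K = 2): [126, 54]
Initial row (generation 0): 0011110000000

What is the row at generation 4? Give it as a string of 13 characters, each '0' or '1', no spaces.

Answer: 0000000001000

Derivation:
Gen 0: 0011110000000
Gen 1 (rule 126): 0110011000000
Gen 2 (rule 54): 1001100100000
Gen 3 (rule 126): 1111111110000
Gen 4 (rule 54): 0000000001000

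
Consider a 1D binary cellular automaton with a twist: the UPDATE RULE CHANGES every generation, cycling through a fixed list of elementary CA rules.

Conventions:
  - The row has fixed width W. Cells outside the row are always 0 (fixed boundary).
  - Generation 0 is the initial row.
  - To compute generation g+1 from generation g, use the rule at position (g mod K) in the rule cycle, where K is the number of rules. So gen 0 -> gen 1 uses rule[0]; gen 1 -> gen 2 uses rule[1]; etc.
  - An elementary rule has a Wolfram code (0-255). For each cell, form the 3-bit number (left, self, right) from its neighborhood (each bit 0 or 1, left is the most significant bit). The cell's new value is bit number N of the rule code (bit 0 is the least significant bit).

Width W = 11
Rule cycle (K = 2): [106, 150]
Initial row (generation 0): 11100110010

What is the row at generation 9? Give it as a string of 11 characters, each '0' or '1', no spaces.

Answer: 01100110100

Derivation:
Gen 0: 11100110010
Gen 1 (rule 106): 10101110100
Gen 2 (rule 150): 10100100110
Gen 3 (rule 106): 01001001110
Gen 4 (rule 150): 11111110101
Gen 5 (rule 106): 10000011010
Gen 6 (rule 150): 11000100011
Gen 7 (rule 106): 11001000111
Gen 8 (rule 150): 00111101010
Gen 9 (rule 106): 01100110100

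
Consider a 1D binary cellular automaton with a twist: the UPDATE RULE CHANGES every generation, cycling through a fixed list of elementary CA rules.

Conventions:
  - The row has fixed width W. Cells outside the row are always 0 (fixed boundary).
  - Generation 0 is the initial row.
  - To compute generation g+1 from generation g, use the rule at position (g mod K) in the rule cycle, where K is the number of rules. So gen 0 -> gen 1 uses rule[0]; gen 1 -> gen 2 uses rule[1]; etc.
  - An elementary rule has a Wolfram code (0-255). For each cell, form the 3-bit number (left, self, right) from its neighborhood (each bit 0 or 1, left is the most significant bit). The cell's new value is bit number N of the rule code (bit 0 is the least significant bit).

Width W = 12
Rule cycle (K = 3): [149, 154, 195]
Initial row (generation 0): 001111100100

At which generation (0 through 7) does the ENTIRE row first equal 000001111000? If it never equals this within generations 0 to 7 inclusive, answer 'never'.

Gen 0: 001111100100
Gen 1 (rule 149): 100111010111
Gen 2 (rule 154): 011110000110
Gen 3 (rule 195): 101110111010
Gen 4 (rule 149): 100100010011
Gen 5 (rule 154): 011010101110
Gen 6 (rule 195): 101000000110
Gen 7 (rule 149): 101111110001

Answer: never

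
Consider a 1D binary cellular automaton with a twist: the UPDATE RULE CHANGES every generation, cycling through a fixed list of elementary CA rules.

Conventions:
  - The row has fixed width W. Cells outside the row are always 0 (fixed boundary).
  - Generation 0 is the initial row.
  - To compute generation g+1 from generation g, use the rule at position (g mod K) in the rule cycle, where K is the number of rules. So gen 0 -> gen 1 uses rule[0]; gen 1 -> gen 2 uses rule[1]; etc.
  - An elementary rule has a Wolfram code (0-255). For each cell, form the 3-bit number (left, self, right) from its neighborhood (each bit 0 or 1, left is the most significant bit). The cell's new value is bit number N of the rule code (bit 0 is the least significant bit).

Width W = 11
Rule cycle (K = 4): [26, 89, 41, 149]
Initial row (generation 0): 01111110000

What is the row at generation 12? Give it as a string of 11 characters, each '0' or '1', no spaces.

Answer: 11111111111

Derivation:
Gen 0: 01111110000
Gen 1 (rule 26): 11000001000
Gen 2 (rule 89): 11111100111
Gen 3 (rule 41): 10000000100
Gen 4 (rule 149): 11111110111
Gen 5 (rule 26): 10000000100
Gen 6 (rule 89): 01111110011
Gen 7 (rule 41): 01000000010
Gen 8 (rule 149): 01111111011
Gen 9 (rule 26): 11000000010
Gen 10 (rule 89): 11111111001
Gen 11 (rule 41): 10000000000
Gen 12 (rule 149): 11111111111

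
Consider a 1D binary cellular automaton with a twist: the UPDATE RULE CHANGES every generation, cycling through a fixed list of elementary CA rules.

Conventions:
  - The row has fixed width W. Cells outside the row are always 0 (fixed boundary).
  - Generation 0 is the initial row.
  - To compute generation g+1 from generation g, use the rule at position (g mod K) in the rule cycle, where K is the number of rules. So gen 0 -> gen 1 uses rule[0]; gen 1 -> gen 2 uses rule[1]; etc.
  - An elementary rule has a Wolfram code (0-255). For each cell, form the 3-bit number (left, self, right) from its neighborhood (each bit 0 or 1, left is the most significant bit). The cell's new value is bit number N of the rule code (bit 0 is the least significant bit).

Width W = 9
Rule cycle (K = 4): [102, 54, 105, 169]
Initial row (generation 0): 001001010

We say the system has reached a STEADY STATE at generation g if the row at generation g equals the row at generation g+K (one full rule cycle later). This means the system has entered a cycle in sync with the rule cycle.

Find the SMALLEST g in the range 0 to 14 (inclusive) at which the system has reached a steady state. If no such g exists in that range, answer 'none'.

Answer: none

Derivation:
Gen 0: 001001010
Gen 1 (rule 102): 011011110
Gen 2 (rule 54): 100100001
Gen 3 (rule 105): 000001100
Gen 4 (rule 169): 111101001
Gen 5 (rule 102): 000111011
Gen 6 (rule 54): 001000100
Gen 7 (rule 105): 100010001
Gen 8 (rule 169): 001000100
Gen 9 (rule 102): 011001100
Gen 10 (rule 54): 100110010
Gen 11 (rule 105): 000110000
Gen 12 (rule 169): 110100111
Gen 13 (rule 102): 011101001
Gen 14 (rule 54): 100011111
Gen 15 (rule 105): 001010001
Gen 16 (rule 169): 100100100
Gen 17 (rule 102): 101101100
Gen 18 (rule 54): 110010010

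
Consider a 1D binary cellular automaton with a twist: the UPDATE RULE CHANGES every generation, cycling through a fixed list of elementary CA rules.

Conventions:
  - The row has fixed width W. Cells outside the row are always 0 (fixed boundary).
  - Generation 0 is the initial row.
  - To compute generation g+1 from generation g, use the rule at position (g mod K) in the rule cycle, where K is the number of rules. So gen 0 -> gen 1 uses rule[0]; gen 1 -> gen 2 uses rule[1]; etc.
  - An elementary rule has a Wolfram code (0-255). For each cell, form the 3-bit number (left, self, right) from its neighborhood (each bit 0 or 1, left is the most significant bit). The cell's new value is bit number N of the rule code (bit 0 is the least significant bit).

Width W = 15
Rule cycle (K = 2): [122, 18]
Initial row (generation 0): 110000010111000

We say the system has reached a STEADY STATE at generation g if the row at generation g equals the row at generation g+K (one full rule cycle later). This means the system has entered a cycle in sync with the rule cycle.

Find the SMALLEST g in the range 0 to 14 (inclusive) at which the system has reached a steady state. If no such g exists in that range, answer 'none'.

Gen 0: 110000010111000
Gen 1 (rule 122): 111000101101100
Gen 2 (rule 18): 000101000000010
Gen 3 (rule 122): 001010100000101
Gen 4 (rule 18): 010000010001000
Gen 5 (rule 122): 101000101010100
Gen 6 (rule 18): 000101000000010
Gen 7 (rule 122): 001010100000101
Gen 8 (rule 18): 010000010001000
Gen 9 (rule 122): 101000101010100
Gen 10 (rule 18): 000101000000010
Gen 11 (rule 122): 001010100000101
Gen 12 (rule 18): 010000010001000
Gen 13 (rule 122): 101000101010100
Gen 14 (rule 18): 000101000000010
Gen 15 (rule 122): 001010100000101
Gen 16 (rule 18): 010000010001000

Answer: none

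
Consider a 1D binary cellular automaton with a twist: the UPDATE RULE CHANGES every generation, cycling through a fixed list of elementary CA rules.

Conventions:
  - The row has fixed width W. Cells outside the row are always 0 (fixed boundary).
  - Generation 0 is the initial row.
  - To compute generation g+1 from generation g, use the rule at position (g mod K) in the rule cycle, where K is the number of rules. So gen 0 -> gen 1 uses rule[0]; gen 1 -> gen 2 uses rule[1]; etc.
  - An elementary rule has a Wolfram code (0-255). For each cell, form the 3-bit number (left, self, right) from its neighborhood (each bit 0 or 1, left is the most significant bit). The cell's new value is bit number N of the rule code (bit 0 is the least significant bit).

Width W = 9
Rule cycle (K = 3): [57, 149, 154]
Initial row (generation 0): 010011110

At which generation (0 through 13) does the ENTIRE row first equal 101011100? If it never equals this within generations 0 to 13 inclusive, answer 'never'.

Answer: never

Derivation:
Gen 0: 010011110
Gen 1 (rule 57): 001010001
Gen 2 (rule 149): 101011101
Gen 3 (rule 154): 000011000
Gen 4 (rule 57): 111010111
Gen 5 (rule 149): 010010010
Gen 6 (rule 154): 101101101
Gen 7 (rule 57): 011011010
Gen 8 (rule 149): 000000011
Gen 9 (rule 154): 000000110
Gen 10 (rule 57): 111110101
Gen 11 (rule 149): 011100101
Gen 12 (rule 154): 111011000
Gen 13 (rule 57): 100110111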